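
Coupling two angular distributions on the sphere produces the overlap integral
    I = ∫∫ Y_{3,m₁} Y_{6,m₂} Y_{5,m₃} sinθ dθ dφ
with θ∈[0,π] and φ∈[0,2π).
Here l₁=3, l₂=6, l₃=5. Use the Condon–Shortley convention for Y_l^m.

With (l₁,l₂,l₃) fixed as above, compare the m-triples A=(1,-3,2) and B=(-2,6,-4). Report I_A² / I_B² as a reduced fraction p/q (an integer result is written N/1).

Same 3,6,5: normalisation and zero-m 3j drop out of the ratio.
A: Δ: 4! 2! 8! / 15! → 1/675675; sum: t=0:+1/34560 t=1:−1/8640 t=2:+1/40320 = -1/16128; 3j²(3 6 5; 1 -3 2) = Δ·Π!·Σ² = 18/1001  (sign +1)
B: Δ: 4! 2! 8! / 15! → 1/675675; sum: t=4:+1/967680 = 1/967680; 3j²(3 6 5; -2 6 -4) = Δ·Π!·Σ² = 3/91  (sign -1)
I_A²/I_B² = (18/1001)/(3/91) = 6/11

6/11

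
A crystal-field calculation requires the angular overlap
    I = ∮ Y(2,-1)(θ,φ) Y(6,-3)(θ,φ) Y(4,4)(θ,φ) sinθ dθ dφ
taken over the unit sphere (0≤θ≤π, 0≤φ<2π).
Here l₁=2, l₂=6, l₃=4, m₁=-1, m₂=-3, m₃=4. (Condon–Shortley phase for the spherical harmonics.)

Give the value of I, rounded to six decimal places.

-0.047713

Rules hold: Σm=0, L=12 even, 4≤4≤8.
N = 5·13·9 = 585
Δ = 4!·0!·8!/13! = 1/6435
Racah Σ t=2..2: t=2:+1/2304 = 1/2304
⇒ 3j(2 6 4; 0 0 0)² = 5/143, sgn +1
Racah Σ t=3..3: t=3:−1/241920 = -1/241920
⇒ 3j(2 6 4; -1 -3 4)² = 1/715, sgn -1
4πI² = N·(3j₀)²·(3jₘ)² = 45/1573
I = -1·√(0.0286078/4π) = -0.04771303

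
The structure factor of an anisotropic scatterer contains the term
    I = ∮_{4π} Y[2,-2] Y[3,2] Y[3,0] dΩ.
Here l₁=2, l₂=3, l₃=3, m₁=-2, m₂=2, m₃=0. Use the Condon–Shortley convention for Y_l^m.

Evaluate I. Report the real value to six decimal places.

Checks pass: Σm=0; 8 even; l₃=3∈[1,5].
(2·2+1)(2·3+1)(2·3+1) = 245
Δ: 2! 2! 4! / 9! → 1/3780
sum: t=0:+1/24 t=1:−1/4 t=2:+1/24 = -1/6
3j²(2 3 3; 0 0 0) = Δ·Π!·Σ² = 4/105  (sign +1)
sum: t=2:+1/24 = 1/24
3j²(2 3 3; -2 2 0) = Δ·Π!·Σ² = 1/21  (sign -1)
combine: 4πI² = 245·4/105·1/21 = 4/9
take √, sign -1: I = -0.18806319

-0.188063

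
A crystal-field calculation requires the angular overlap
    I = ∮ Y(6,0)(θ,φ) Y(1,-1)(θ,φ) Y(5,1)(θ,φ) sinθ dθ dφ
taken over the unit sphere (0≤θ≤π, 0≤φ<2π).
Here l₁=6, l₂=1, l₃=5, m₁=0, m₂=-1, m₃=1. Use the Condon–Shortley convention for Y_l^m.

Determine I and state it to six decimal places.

m-sum 0 ✓  L=12 even ✓  5≤5≤7 ✓
Π(2lᵢ+1) = 13×3×11 = 429
triangle coeff Δ(6,1,5) = 1/858
Σ_t [1,1]: t=1:−1/14400 = -1/14400
(3j)²=6/143 [(6 1 5; 0 0 0)], sign=+1
Σ_t [0,0]: t=0:+1/34560 = 1/34560
(3j)²=5/286 [(6 1 5; 0 -1 1)], sign=+1
⇒ 4πI² = 45/143
I = (+1)√(45/143/(4π)) = 0.15824621

0.158246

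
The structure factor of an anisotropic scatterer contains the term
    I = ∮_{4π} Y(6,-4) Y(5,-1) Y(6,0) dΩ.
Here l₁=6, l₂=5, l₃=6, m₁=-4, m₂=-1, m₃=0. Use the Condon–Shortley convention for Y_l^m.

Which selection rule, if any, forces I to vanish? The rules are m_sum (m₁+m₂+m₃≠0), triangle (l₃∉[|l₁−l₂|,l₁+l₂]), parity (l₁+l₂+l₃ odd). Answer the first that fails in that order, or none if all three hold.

m_sum

azimuthal sum: -4 − 1 + 0 = -5  ✗
1 ≤ 6 ≤ 11 (triangle on l)
L = 6 + 5 + 6 = 17 (odd)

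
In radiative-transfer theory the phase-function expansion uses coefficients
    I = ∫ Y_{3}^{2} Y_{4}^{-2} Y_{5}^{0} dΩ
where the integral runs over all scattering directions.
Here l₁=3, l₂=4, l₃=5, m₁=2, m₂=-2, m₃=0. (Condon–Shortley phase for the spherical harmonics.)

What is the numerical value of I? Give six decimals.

-0.171327

m-sum 0 ✓  L=12 even ✓  1≤5≤7 ✓
Π(2lᵢ+1) = 7×9×11 = 693
triangle coeff Δ(3,4,5) = 1/180180
Σ_t [0,2]: t=0:+1/576 t=1:−1/144 t=2:+1/576 = -1/288
(3j)²=20/1001 [(3 4 5; 0 0 0)], sign=+1
Σ_t [0,1]: t=0:+1/576 t=1:−1/2880 = 1/720
(3j)²=80/3003 [(3 4 5; 2 -2 0)], sign=-1
⇒ 4πI² = 4800/13013
I = (-1)√(4800/13013/(4π)) = -0.17132746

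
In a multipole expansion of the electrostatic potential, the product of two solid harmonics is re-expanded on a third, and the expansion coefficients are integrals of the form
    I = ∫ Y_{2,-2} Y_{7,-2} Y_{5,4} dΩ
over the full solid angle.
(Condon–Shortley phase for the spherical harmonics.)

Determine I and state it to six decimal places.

0.025340

m-sum 0 ✓  L=14 even ✓  5≤5≤9 ✓
Π(2lᵢ+1) = 5×15×11 = 825
triangle coeff Δ(2,7,5) = 1/15015
Σ_t [2,2]: t=2:+1/57600 = 1/57600
(3j)²=21/715 [(2 7 5; 0 0 0)], sign=-1
Σ_t [4,4]: t=4:+1/8709120 = 1/8709120
(3j)²=1/3003 [(2 7 5; -2 -2 4)], sign=-1
⇒ 4πI² = 15/1859
I = (+1)√(15/1859/(4π)) = 0.02533967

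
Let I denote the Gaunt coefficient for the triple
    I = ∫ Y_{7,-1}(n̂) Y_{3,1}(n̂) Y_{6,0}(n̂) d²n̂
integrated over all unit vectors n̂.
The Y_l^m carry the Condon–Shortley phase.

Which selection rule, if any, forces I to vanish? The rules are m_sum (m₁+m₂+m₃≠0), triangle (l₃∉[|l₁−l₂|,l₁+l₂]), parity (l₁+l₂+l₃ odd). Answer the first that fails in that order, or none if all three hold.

none

m₁+m₂+m₃ = -1 + 1 + 0 = 0  ✓
triangle: |7−3|=4 ≤ l₃=6 ≤ 7+3=10  ✓
parity: l₁+l₂+l₃ = 16 is even  ✓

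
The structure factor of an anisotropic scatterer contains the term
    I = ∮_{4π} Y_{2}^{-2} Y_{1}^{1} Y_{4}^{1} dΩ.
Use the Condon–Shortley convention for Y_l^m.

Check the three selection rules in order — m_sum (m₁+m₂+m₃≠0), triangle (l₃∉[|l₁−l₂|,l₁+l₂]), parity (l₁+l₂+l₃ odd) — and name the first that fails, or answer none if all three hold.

Σmᵢ = 0  ✓
l₃∈[|l₁−l₂|,l₁+l₂]=[1,3], have l₃=4  ✗
Σlᵢ = 7 ⇒ odd

triangle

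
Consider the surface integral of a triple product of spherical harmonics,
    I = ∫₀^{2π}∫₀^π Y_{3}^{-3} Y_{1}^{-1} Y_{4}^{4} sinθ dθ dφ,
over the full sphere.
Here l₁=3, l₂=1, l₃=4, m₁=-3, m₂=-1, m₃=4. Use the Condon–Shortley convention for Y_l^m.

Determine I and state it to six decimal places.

0.325735

Checks pass: Σm=0; 8 even; l₃=4∈[2,4].
(2·3+1)(2·1+1)(2·4+1) = 189
Δ: 0! 6! 2! / 9! → 1/252
sum: t=0:+1/36 = 1/36
3j²(3 1 4; 0 0 0) = Δ·Π!·Σ² = 4/63  (sign +1)
sum: t=0:+1/1440 = 1/1440
3j²(3 1 4; -3 -1 4) = Δ·Π!·Σ² = 1/9  (sign +1)
combine: 4πI² = 189·4/63·1/9 = 4/3
take √, sign +1: I = 0.32573501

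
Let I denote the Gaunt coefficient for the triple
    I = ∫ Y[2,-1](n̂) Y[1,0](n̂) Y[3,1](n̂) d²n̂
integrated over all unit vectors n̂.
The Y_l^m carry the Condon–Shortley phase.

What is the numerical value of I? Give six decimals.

m-sum 0 ✓  L=6 even ✓  1≤3≤3 ✓
Π(2lᵢ+1) = 5×3×7 = 105
triangle coeff Δ(2,1,3) = 1/105
Σ_t [0,0]: t=0:+1/4 = 1/4
(3j)²=3/35 [(2 1 3; 0 0 0)], sign=-1
Σ_t [0,0]: t=0:+1/6 = 1/6
(3j)²=8/105 [(2 1 3; -1 0 1)], sign=+1
⇒ 4πI² = 24/35
I = (-1)√(24/35/(4π)) = -0.23359668

-0.233597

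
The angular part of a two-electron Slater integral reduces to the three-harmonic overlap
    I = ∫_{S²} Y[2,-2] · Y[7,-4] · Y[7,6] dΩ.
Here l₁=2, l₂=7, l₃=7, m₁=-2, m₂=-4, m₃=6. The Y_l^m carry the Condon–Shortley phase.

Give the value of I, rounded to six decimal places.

-0.106948

Rules hold: Σm=0, L=16 even, 5≤7≤9.
N = 5·15·15 = 1125
Δ = 2!·2!·12!/17! = 1/185640
Racah Σ t=0..2: t=0:+1/2419200 t=1:−1/518400 t=2:+1/2419200 = -1/907200
⇒ 3j(2 7 7; 0 0 0)² = 56/3315, sgn +1
Racah Σ t=2..2: t=2:+1/159667200 = 1/159667200
⇒ 3j(2 7 7; -2 -4 6)² = 9/1190, sgn -1
4πI² = N·(3j₀)²·(3jₘ)² = 540/3757
I = -1·√(0.143732/4π) = -0.10694768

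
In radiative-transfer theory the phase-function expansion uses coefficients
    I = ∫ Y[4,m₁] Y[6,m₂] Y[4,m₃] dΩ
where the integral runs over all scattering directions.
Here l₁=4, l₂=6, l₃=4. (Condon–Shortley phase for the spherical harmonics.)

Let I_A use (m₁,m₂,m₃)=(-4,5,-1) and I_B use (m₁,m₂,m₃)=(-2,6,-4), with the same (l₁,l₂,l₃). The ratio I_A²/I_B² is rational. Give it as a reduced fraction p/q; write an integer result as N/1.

3/2

Shared (l₁,l₂,l₃)=(4,6,4): N and (l;000)² cancel in I_A²/I_B².
A: Δ = 6!·2!·6!/15! = 1/1261260; Racah Σ t=6..6: t=6:+1/172800 = 1/172800; ⇒ 3j(4 6 4; -4 5 -1)² = 2/65, sgn -1
B: Δ = 6!·2!·6!/15! = 1/1261260; Racah Σ t=6..6: t=6:+1/1036800 = 1/1036800; ⇒ 3j(4 6 4; -2 6 -4)² = 4/195, sgn +1
I_A²/I_B² = (2/65)/(4/195) = 3/2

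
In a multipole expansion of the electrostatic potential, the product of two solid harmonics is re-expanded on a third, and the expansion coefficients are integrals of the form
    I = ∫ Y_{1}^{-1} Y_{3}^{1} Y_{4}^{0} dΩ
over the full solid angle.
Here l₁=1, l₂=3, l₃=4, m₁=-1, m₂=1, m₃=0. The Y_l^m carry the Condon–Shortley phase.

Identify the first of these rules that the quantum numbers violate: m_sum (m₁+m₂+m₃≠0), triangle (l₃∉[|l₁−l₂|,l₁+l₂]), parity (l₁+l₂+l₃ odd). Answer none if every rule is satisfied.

m₁+m₂+m₃ = -1 + 1 + 0 = 0  ✓
triangle: |1−3|=2 ≤ l₃=4 ≤ 1+3=4  ✓
parity: l₁+l₂+l₃ = 8 is even  ✓

none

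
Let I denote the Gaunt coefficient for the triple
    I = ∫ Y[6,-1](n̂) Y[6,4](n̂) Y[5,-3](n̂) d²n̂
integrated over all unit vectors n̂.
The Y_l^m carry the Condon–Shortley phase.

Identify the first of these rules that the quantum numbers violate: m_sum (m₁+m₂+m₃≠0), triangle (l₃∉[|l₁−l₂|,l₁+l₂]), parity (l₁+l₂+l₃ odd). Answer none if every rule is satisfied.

parity

m₁+m₂+m₃ = -1 + 4 − 3 = 0  ✓
triangle: |6−6|=0 ≤ l₃=5 ≤ 6+6=12  ✓
parity: l₁+l₂+l₃ = 17 is odd  ✗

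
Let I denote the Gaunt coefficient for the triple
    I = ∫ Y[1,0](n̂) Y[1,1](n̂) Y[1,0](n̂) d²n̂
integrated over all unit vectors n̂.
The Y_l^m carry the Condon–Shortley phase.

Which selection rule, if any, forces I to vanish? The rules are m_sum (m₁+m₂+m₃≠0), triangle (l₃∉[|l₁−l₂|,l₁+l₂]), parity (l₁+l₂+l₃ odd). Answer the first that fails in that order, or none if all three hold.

m_sum

azimuthal sum: 0 + 1 + 0 = 1  ✗
0 ≤ 1 ≤ 2 (triangle on l)
L = 1 + 1 + 1 = 3 (odd)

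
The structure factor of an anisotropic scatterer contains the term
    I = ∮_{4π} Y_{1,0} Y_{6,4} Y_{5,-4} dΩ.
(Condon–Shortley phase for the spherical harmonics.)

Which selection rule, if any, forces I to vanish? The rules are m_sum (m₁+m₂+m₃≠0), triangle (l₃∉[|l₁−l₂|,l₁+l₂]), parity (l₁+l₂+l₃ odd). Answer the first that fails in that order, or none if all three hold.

m₁+m₂+m₃ = 0 + 4 − 4 = 0  ✓
triangle: |1−6|=5 ≤ l₃=5 ≤ 1+6=7  ✓
parity: l₁+l₂+l₃ = 12 is even  ✓

none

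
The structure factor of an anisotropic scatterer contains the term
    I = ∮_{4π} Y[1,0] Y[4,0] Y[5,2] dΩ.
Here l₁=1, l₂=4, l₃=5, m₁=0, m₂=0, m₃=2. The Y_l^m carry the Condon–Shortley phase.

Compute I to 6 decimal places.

0.000000

Σmᵢ = 2 ≠ 0, so the φ-integral vanishes; I = 0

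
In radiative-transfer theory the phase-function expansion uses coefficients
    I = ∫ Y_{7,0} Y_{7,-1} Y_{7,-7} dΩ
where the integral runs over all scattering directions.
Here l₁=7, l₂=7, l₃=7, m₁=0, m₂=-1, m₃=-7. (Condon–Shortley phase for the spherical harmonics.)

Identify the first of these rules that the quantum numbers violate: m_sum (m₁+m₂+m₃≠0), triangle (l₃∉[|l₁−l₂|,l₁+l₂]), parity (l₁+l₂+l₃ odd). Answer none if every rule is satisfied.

m_sum

Σmᵢ = -8  ✗
l₃∈[|l₁−l₂|,l₁+l₂]=[0,14], have l₃=7
Σlᵢ = 21 ⇒ odd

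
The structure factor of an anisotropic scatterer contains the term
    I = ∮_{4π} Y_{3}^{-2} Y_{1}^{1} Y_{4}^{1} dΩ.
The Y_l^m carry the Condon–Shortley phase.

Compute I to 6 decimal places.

-0.106622

Rules hold: Σm=0, L=8 even, 2≤4≤4.
N = 7·3·9 = 189
Δ = 0!·6!·2!/9! = 1/252
Racah Σ t=0..0: t=0:+1/36 = 1/36
⇒ 3j(3 1 4; 0 0 0)² = 4/63, sgn +1
Racah Σ t=0..0: t=0:+1/240 = 1/240
⇒ 3j(3 1 4; -2 1 1)² = 1/84, sgn -1
4πI² = N·(3j₀)²·(3jₘ)² = 1/7
I = -1·√(0.142857/4π) = -0.10662181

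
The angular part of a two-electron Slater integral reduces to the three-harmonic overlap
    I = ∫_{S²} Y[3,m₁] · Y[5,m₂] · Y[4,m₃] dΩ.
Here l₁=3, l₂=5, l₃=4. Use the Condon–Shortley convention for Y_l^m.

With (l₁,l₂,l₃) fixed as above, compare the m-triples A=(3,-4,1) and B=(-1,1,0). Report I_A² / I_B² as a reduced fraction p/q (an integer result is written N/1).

Shared (l₁,l₂,l₃)=(3,5,4): N and (l;000)² cancel in I_A²/I_B².
A: Δ = 4!·2!·6!/13! = 1/180180; Racah Σ t=0..0: t=0:+1/5760 = 1/5760; ⇒ 3j(3 5 4; 3 -4 1)² = 9/286, sgn -1
B: Δ = 4!·2!·6!/13! = 1/180180; Racah Σ t=2..4: t=2:+1/384 t=3:−1/216 t=4:+1/2304 = -11/6912; ⇒ 3j(3 5 4; -1 1 0)² = 11/1638, sgn -1
I_A²/I_B² = (9/286)/(11/1638) = 567/121

567/121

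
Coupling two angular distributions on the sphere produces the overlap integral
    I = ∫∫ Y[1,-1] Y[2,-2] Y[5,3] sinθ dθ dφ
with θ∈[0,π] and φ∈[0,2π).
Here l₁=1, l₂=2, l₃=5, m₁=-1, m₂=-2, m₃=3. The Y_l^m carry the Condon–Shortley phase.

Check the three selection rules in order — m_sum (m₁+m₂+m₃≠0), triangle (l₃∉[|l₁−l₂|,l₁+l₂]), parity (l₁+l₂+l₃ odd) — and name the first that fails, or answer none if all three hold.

triangle

m₁+m₂+m₃ = -1 − 2 + 3 = 0  ✓
triangle: |1−2|=1 ≤ l₃=5 ≤ 1+2=3  ✗
parity: l₁+l₂+l₃ = 8 is even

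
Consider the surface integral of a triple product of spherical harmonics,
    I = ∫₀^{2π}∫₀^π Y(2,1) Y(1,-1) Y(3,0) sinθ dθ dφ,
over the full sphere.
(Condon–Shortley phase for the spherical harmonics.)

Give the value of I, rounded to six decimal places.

m-sum 0 ✓  L=6 even ✓  1≤3≤3 ✓
Π(2lᵢ+1) = 5×3×7 = 105
triangle coeff Δ(2,1,3) = 1/105
Σ_t [0,0]: t=0:+1/4 = 1/4
(3j)²=3/35 [(2 1 3; 0 0 0)], sign=-1
Σ_t [0,0]: t=0:+1/12 = 1/12
(3j)²=1/35 [(2 1 3; 1 -1 0)], sign=-1
⇒ 4πI² = 9/35
I = (+1)√(9/35/(4π)) = 0.14304817

0.143048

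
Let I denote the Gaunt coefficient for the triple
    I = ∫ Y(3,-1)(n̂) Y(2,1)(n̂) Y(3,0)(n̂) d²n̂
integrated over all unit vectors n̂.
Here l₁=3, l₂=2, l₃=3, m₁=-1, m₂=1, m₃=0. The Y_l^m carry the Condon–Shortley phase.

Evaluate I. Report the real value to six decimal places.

m-sum 0 ✓  L=8 even ✓  1≤3≤5 ✓
Π(2lᵢ+1) = 7×5×7 = 245
triangle coeff Δ(3,2,3) = 1/3780
Σ_t [0,2]: t=0:+1/24 t=1:−1/4 t=2:+1/24 = -1/6
(3j)²=4/105 [(3 2 3; 0 0 0)], sign=+1
Σ_t [1,2]: t=1:−1/12 t=2:+1/8 = 1/24
(3j)²=1/210 [(3 2 3; -1 1 0)], sign=-1
⇒ 4πI² = 2/45
I = (-1)√(2/45/(4π)) = -0.05947080

-0.059471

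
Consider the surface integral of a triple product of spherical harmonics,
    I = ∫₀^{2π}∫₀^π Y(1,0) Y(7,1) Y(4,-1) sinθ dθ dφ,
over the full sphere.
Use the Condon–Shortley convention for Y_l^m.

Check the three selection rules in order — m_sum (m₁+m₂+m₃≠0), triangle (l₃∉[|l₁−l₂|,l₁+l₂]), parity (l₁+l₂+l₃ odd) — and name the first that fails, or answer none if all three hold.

azimuthal sum: 0 + 1 − 1 = 0  ✓
6 ≤ 4 ≤ 8 (triangle on l)  ✗
L = 1 + 7 + 4 = 12 (even)

triangle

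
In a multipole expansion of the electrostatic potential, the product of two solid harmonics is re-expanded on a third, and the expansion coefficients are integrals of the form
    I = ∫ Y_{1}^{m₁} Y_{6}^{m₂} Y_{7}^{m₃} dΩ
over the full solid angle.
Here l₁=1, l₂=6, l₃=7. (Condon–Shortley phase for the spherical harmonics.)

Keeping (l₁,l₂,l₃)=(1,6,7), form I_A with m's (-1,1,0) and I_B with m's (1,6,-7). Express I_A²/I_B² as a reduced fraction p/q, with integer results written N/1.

Same 1,6,7: normalisation and zero-m 3j drop out of the ratio.
A: Δ: 0! 2! 12! / 15! → 1/1365; sum: t=0:+1/1209600 = 1/1209600; 3j²(1 6 7; -1 1 0) = Δ·Π!·Σ² = 1/65  (sign -1)
B: Δ: 0! 2! 12! / 15! → 1/1365; sum: t=0:+1/958003200 = 1/958003200; 3j²(1 6 7; 1 6 -7) = Δ·Π!·Σ² = 1/15  (sign +1)
I_A²/I_B² = (1/65)/(1/15) = 3/13

3/13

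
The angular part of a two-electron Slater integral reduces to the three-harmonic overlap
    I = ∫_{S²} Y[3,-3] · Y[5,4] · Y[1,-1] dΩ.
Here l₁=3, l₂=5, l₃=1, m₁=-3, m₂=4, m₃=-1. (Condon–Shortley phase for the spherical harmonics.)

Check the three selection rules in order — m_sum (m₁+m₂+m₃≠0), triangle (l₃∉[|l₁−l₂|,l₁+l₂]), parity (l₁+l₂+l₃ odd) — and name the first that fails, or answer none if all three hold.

triangle

azimuthal sum: -3 + 4 − 1 = 0  ✓
2 ≤ 1 ≤ 8 (triangle on l)  ✗
L = 3 + 5 + 1 = 9 (odd)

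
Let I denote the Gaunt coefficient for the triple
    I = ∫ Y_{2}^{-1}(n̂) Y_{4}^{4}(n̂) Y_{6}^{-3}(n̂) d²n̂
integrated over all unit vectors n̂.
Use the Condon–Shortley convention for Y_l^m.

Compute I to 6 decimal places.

-0.047713

m-sum 0 ✓  L=12 even ✓  2≤6≤6 ✓
Π(2lᵢ+1) = 5×9×13 = 585
triangle coeff Δ(2,4,6) = 1/6435
Σ_t [0,0]: t=0:+1/2304 = 1/2304
(3j)²=5/143 [(2 4 6; 0 0 0)], sign=+1
Σ_t [0,0]: t=0:+1/241920 = 1/241920
(3j)²=1/715 [(2 4 6; -1 4 -3)], sign=-1
⇒ 4πI² = 45/1573
I = (-1)√(45/1573/(4π)) = -0.04771303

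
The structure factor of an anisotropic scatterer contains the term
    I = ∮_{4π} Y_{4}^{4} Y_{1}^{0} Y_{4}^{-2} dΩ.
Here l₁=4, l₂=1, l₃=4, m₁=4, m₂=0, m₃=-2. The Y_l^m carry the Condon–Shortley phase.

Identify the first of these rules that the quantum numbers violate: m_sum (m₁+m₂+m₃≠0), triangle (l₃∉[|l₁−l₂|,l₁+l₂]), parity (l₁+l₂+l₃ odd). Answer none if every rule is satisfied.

m₁+m₂+m₃ = 4 + 0 − 2 = 2  ✗
triangle: |4−1|=3 ≤ l₃=4 ≤ 4+1=5
parity: l₁+l₂+l₃ = 9 is odd

m_sum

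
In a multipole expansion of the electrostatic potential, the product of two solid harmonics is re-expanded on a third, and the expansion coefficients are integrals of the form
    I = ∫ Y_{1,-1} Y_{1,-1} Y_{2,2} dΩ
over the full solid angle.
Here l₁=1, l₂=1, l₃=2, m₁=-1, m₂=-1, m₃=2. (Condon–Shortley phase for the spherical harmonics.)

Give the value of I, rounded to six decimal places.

0.309019

Checks pass: Σm=0; 4 even; l₃=2∈[0,2].
(2·1+1)(2·1+1)(2·2+1) = 45
Δ: 0! 2! 2! / 5! → 1/30
sum: t=0:+1/1 = 1/1
3j²(1 1 2; 0 0 0) = Δ·Π!·Σ² = 2/15  (sign +1)
sum: t=0:+1/4 = 1/4
3j²(1 1 2; -1 -1 2) = Δ·Π!·Σ² = 1/5  (sign +1)
combine: 4πI² = 45·2/15·1/5 = 6/5
take √, sign +1: I = 0.30901936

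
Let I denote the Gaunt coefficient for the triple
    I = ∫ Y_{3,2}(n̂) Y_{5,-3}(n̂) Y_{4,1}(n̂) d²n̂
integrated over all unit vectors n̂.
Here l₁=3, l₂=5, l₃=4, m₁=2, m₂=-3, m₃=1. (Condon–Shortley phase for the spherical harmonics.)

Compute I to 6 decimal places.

-0.035836

Checks pass: Σm=0; 12 even; l₃=4∈[2,8].
(2·3+1)(2·5+1)(2·4+1) = 693
Δ: 4! 2! 6! / 13! → 1/180180
sum: t=1:−1/576 t=2:+1/144 t=3:−1/576 = 1/288
3j²(3 5 4; 0 0 0) = Δ·Π!·Σ² = 20/1001  (sign +1)
sum: t=0:+1/1152 t=1:−1/1440 = 1/5760
3j²(3 5 4; 2 -3 1) = Δ·Π!·Σ² = 1/858  (sign -1)
combine: 4πI² = 693·20/1001·1/858 = 30/1859
take √, sign -1: I = -0.03583571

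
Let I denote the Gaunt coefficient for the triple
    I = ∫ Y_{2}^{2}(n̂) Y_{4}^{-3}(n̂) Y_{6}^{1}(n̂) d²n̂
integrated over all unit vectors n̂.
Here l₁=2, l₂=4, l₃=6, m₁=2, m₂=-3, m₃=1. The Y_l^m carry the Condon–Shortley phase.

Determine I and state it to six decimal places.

m-sum 0 ✓  L=12 even ✓  2≤6≤6 ✓
Π(2lᵢ+1) = 5×9×13 = 585
triangle coeff Δ(2,4,6) = 1/6435
Σ_t [0,0]: t=0:+1/2304 = 1/2304
(3j)²=5/143 [(2 4 6; 0 0 0)], sign=+1
Σ_t [0,0]: t=0:+1/120960 = 1/120960
(3j)²=1/1287 [(2 4 6; 2 -3 1)], sign=-1
⇒ 4πI² = 25/1573
I = (-1)√(25/1573/(4π)) = -0.03556319

-0.035563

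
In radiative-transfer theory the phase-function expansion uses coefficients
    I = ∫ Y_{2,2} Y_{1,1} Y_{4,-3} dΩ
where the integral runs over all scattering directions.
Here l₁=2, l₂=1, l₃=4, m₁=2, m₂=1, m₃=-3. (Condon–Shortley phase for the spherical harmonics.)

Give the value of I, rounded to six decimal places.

0.000000

l₃=4 ∉ [1,3] — triangle fails ⇒ I = 0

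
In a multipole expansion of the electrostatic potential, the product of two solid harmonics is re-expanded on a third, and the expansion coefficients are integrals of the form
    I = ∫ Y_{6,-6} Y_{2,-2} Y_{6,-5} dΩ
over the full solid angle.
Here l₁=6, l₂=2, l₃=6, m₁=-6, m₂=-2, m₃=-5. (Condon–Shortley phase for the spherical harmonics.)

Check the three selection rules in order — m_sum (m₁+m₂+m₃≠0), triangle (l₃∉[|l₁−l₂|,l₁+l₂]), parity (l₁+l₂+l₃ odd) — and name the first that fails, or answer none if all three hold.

azimuthal sum: -6 − 2 − 5 = -13  ✗
4 ≤ 6 ≤ 8 (triangle on l)
L = 6 + 2 + 6 = 14 (even)

m_sum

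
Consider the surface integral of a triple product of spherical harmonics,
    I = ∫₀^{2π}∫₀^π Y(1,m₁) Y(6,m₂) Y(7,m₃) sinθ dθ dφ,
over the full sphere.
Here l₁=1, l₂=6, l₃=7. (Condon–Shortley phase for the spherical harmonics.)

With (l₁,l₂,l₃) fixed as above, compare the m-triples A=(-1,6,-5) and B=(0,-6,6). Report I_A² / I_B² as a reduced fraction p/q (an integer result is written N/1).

l's match ⇒ only the (l;m) 3-j factors differ between A and B.
A: triangle coeff Δ(1,6,7) = 1/1365; Σ_t [0,0]: t=0:+1/958003200 = 1/958003200; (3j)²=1/1365 [(1 6 7; -1 6 -5)], sign=+1
B: triangle coeff Δ(1,6,7) = 1/1365; Σ_t [0,0]: t=0:+1/479001600 = 1/479001600; (3j)²=1/105 [(1 6 7; 0 -6 6)], sign=-1
I_A²/I_B² = (1/1365)/(1/105) = 1/13

1/13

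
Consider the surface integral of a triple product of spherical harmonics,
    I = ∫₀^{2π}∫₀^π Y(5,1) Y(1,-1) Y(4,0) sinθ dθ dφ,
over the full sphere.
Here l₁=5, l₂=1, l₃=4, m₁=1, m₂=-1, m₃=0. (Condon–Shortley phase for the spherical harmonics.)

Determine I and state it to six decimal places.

Rules hold: Σm=0, L=10 even, 4≤4≤6.
N = 11·3·9 = 297
Δ = 2!·8!·0!/11! = 1/495
Racah Σ t=1..1: t=1:−1/576 = -1/576
⇒ 3j(5 1 4; 0 0 0)² = 5/99, sgn -1
Racah Σ t=0..0: t=0:+1/1152 = 1/1152
⇒ 3j(5 1 4; 1 -1 0)² = 1/33, sgn +1
4πI² = N·(3j₀)²·(3jₘ)² = 5/11
I = -1·√(0.454545/4π) = -0.19018827

-0.190188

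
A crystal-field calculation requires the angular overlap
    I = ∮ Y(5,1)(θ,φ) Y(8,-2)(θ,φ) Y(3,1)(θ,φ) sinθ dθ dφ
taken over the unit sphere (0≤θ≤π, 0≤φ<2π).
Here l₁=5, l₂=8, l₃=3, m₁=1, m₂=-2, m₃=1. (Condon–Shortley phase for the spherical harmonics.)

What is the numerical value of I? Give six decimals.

m-sum 0 ✓  L=16 even ✓  3≤3≤13 ✓
Π(2lᵢ+1) = 11×17×7 = 1309
triangle coeff Δ(5,8,3) = 1/136136
Σ_t [5,5]: t=5:−1/518400 = -1/518400
(3j)²=56/2431 [(5 8 3; 0 0 0)], sign=+1
Σ_t [4,4]: t=4:+1/829440 = 1/829440
(3j)²=225/9724 [(5 8 3; 1 -2 1)], sign=+1
⇒ 4πI² = 22050/31603
I = (+1)√(22050/31603/(4π)) = 0.23563251

0.235633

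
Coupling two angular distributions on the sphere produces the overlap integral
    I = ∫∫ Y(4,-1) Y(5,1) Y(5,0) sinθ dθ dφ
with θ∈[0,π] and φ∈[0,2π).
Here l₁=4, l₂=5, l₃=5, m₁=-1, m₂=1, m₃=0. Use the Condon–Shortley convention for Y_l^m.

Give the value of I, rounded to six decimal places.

-0.053153

Rules hold: Σm=0, L=14 even, 1≤5≤9.
N = 9·11·11 = 1089
Δ = 4!·4!·6!/15! = 1/3153150
Racah Σ t=0..4: t=0:+1/69120 t=1:−1/1728 t=2:+1/576 t=3:−1/1728 t=4:+1/69120 = 7/11520
⇒ 3j(4 5 5; 0 0 0)² = 2/143, sgn -1
Racah Σ t=1..4: t=1:−1/17280 t=2:+1/1152 t=3:−1/864 t=4:+1/6912 = -7/34560
⇒ 3j(4 5 5; -1 1 0)² = 1/429, sgn +1
4πI² = N·(3j₀)²·(3jₘ)² = 6/169
I = -1·√(0.035503/4π) = -0.05315295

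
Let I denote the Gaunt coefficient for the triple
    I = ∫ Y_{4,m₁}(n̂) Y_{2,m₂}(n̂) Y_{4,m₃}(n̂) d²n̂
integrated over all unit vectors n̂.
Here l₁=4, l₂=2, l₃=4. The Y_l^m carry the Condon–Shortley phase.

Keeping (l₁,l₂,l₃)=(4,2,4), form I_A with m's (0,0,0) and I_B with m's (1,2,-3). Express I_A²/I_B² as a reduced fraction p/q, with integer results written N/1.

Same 4,2,4: normalisation and zero-m 3j drop out of the ratio.
A: Δ: 2! 6! 2! / 11! → 1/13860; sum: t=0:+1/192 t=1:−1/36 t=2:+1/192 = -5/288; 3j²(4 2 4; 0 0 0) = Δ·Π!·Σ² = 20/693  (sign -1)
B: Δ: 2! 6! 2! / 11! → 1/13860; sum: t=2:+1/480 = 1/480; 3j²(4 2 4; 1 2 -3) = Δ·Π!·Σ² = 3/110  (sign -1)
I_A²/I_B² = (20/693)/(3/110) = 200/189

200/189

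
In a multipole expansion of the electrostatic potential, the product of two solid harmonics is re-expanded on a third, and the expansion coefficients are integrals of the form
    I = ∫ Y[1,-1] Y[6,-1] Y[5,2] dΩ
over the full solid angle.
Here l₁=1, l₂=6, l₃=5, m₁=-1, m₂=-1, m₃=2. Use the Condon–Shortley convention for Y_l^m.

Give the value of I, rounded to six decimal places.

Checks pass: Σm=0; 12 even; l₃=5∈[5,7].
(2·1+1)(2·6+1)(2·5+1) = 429
Δ: 2! 0! 10! / 13! → 1/858
sum: t=1:−1/14400 = -1/14400
3j²(1 6 5; 0 0 0) = Δ·Π!·Σ² = 6/143  (sign +1)
sum: t=2:+1/60480 = 1/60480
3j²(1 6 5; -1 -1 2) = Δ·Π!·Σ² = 5/429  (sign -1)
combine: 4πI² = 429·6/143·5/429 = 30/143
take √, sign -1: I = -0.12920749

-0.129207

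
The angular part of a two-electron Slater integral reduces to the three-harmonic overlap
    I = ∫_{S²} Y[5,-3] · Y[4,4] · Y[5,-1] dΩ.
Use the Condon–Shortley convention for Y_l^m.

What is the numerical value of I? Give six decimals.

Checks pass: Σm=0; 14 even; l₃=5∈[1,9].
(2·5+1)(2·4+1)(2·5+1) = 1089
Δ: 4! 6! 4! / 15! → 1/3153150
sum: t=0:+1/69120 t=1:−1/1728 t=2:+1/576 t=3:−1/1728 t=4:+1/69120 = 7/11520
3j²(5 4 5; 0 0 0) = Δ·Π!·Σ² = 2/143  (sign -1)
sum: t=4:+1/27648 = 1/27648
3j²(5 4 5; -3 4 -1) = Δ·Π!·Σ² = 10/429  (sign +1)
combine: 4πI² = 1089·2/143·10/429 = 60/169
take √, sign -1: I = -0.16808437

-0.168084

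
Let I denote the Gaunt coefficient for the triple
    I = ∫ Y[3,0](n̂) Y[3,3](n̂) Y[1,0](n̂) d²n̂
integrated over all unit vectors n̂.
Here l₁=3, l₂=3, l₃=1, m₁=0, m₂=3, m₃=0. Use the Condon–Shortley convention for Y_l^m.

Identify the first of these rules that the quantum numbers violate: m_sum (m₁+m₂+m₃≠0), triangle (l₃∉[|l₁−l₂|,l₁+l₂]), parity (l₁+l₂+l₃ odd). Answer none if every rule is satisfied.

Σmᵢ = 3  ✗
l₃∈[|l₁−l₂|,l₁+l₂]=[0,6], have l₃=1
Σlᵢ = 7 ⇒ odd

m_sum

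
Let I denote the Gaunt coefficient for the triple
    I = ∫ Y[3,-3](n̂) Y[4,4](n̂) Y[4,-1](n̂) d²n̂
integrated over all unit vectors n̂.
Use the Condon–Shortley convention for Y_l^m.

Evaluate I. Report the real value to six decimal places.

l₁+l₂+l₃=11 is odd: 3j(l;000)=0 ⇒ I=0

0.000000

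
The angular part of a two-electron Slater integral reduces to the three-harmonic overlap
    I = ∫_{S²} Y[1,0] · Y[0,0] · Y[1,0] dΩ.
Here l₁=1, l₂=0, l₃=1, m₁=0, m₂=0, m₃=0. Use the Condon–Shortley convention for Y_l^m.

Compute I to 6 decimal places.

m-sum 0 ✓  L=2 even ✓  1≤1≤1 ✓
Π(2lᵢ+1) = 3×1×3 = 9
triangle coeff Δ(1,0,1) = 1/3
Σ_t [0,0]: t=0:+1/1 = 1/1
(3j)²=1/3 [(1 0 1; 0 0 0)], sign=-1
(m-triple is (0,0,0) — same symbol as above.)
⇒ 4πI² = 1/1
I = (+1)√(1/1/(4π)) = 0.28209479

0.282095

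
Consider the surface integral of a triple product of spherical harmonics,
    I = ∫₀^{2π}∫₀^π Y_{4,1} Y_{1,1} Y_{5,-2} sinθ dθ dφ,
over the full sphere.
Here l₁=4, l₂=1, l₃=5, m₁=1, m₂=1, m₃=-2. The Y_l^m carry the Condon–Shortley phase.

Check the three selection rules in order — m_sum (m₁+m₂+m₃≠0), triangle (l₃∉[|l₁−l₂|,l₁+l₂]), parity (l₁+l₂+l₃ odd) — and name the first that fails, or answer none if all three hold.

Σmᵢ = 0  ✓
l₃∈[|l₁−l₂|,l₁+l₂]=[3,5], have l₃=5  ✓
Σlᵢ = 10 ⇒ even  ✓

none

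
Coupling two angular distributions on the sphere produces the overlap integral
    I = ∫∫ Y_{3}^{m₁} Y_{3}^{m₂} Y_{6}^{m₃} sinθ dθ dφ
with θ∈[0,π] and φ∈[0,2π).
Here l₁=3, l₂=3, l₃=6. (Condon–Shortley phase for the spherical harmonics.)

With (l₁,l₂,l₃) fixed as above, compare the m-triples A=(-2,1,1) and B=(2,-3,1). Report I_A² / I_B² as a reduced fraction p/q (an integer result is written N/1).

Same 3,3,6: normalisation and zero-m 3j drop out of the ratio.
A: Δ: 0! 6! 6! / 13! → 1/12012; sum: t=0:+1/5760 = 1/5760; 3j²(3 3 6; -2 1 1) = Δ·Π!·Σ² = 5/572  (sign -1)
B: Δ: 0! 6! 6! / 13! → 1/12012; sum: t=0:+1/86400 = 1/86400; 3j²(3 3 6; 2 -3 1) = Δ·Π!·Σ² = 1/1716  (sign -1)
I_A²/I_B² = (5/572)/(1/1716) = 15/1

15/1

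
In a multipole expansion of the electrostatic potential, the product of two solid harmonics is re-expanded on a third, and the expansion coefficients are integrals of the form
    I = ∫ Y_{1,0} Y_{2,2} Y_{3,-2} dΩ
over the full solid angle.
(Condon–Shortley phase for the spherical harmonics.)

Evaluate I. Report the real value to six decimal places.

0.184674

Checks pass: Σm=0; 6 even; l₃=3∈[1,3].
(2·1+1)(2·2+1)(2·3+1) = 105
Δ: 0! 2! 4! / 7! → 1/105
sum: t=0:+1/4 = 1/4
3j²(1 2 3; 0 0 0) = Δ·Π!·Σ² = 3/35  (sign -1)
sum: t=0:+1/24 = 1/24
3j²(1 2 3; 0 2 -2) = Δ·Π!·Σ² = 1/21  (sign -1)
combine: 4πI² = 105·3/35·1/21 = 3/7
take √, sign +1: I = 0.18467439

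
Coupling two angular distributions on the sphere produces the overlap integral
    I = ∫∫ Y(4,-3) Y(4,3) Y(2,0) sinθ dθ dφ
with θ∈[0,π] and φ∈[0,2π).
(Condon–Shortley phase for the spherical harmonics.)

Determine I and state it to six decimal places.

Rules hold: Σm=0, L=10 even, 0≤2≤8.
N = 9·9·5 = 405
Δ = 6!·2!·2!/11! = 1/13860
Racah Σ t=2..4: t=2:+1/192 t=3:−1/36 t=4:+1/192 = -5/288
⇒ 3j(4 4 2; 0 0 0)² = 20/693, sgn -1
Racah Σ t=5..6: t=5:−1/480 t=6:+1/720 = -1/1440
⇒ 3j(4 4 2; -3 3 0)² = 7/1980, sgn -1
4πI² = N·(3j₀)²·(3jₘ)² = 5/121
I = +1·√(0.0413223/4π) = 0.05734392

0.057344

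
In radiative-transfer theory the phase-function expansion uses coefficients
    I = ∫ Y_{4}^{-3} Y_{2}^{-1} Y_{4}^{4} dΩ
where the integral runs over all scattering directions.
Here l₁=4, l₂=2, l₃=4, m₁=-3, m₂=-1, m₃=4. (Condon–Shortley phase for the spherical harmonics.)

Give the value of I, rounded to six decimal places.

0.198645

m-sum 0 ✓  L=10 even ✓  2≤4≤6 ✓
Π(2lᵢ+1) = 9×5×9 = 405
triangle coeff Δ(4,2,4) = 1/13860
Σ_t [0,2]: t=0:+1/192 t=1:−1/36 t=2:+1/192 = -5/288
(3j)²=20/693 [(4 2 4; 0 0 0)], sign=-1
Σ_t [1,1]: t=1:−1/1440 = -1/1440
(3j)²=7/165 [(4 2 4; -3 -1 4)], sign=-1
⇒ 4πI² = 60/121
I = (+1)√(60/121/(4π)) = 0.19864517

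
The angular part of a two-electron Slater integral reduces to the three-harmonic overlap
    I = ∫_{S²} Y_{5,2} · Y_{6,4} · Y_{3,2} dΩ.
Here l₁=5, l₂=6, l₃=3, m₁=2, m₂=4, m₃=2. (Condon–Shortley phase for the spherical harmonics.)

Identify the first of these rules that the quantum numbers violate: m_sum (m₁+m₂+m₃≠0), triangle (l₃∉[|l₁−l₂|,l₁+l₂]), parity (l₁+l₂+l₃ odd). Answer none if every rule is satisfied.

m_sum

Σmᵢ = 8  ✗
l₃∈[|l₁−l₂|,l₁+l₂]=[1,11], have l₃=3
Σlᵢ = 14 ⇒ even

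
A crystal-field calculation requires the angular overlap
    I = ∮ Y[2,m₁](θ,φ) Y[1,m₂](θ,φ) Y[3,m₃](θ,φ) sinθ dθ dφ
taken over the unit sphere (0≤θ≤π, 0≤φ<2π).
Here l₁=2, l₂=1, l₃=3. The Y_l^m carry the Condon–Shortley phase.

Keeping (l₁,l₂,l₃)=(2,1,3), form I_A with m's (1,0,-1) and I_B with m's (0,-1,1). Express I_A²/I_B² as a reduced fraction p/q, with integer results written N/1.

4/3

Shared (l₁,l₂,l₃)=(2,1,3): N and (l;000)² cancel in I_A²/I_B².
A: Δ = 0!·4!·2!/7! = 1/105; Racah Σ t=0..0: t=0:+1/6 = 1/6; ⇒ 3j(2 1 3; 1 0 -1)² = 8/105, sgn +1
B: Δ = 0!·4!·2!/7! = 1/105; Racah Σ t=0..0: t=0:+1/8 = 1/8; ⇒ 3j(2 1 3; 0 -1 1)² = 2/35, sgn +1
I_A²/I_B² = (8/105)/(2/35) = 4/3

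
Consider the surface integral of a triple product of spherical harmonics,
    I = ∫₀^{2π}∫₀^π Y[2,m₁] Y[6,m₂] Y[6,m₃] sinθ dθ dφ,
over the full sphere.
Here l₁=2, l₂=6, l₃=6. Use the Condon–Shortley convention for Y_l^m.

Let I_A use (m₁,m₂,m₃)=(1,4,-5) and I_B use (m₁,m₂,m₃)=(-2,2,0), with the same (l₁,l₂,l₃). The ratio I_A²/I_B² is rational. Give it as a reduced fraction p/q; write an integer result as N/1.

Same 2,6,6: normalisation and zero-m 3j drop out of the ratio.
A: Δ: 2! 2! 10! / 15! → 1/90090; sum: t=0:+1/7257600 t=1:−1/725760 = -1/806400; 3j²(2 6 6; 1 4 -5) = Δ·Π!·Σ² = 27/910  (sign +1)
B: Δ: 2! 2! 10! / 15! → 1/90090; sum: t=2:+1/69120 = 1/69120; 3j²(2 6 6; -2 2 0) = Δ·Π!·Σ² = 4/143  (sign +1)
I_A²/I_B² = (27/910)/(4/143) = 297/280

297/280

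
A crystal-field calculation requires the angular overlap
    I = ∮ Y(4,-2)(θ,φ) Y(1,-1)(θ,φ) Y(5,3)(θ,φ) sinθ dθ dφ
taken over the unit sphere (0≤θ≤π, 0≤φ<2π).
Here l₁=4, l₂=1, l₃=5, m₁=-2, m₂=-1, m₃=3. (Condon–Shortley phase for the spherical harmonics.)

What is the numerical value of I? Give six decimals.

Rules hold: Σm=0, L=10 even, 3≤5≤5.
N = 9·3·11 = 297
Δ = 0!·8!·2!/11! = 1/495
Racah Σ t=0..0: t=0:+1/576 = 1/576
⇒ 3j(4 1 5; 0 0 0)² = 5/99, sgn -1
Racah Σ t=0..0: t=0:+1/2880 = 1/2880
⇒ 3j(4 1 5; -2 -1 3)² = 28/495, sgn +1
4πI² = N·(3j₀)²·(3jₘ)² = 28/33
I = -1·√(0.848485/4π) = -0.25984664

-0.259847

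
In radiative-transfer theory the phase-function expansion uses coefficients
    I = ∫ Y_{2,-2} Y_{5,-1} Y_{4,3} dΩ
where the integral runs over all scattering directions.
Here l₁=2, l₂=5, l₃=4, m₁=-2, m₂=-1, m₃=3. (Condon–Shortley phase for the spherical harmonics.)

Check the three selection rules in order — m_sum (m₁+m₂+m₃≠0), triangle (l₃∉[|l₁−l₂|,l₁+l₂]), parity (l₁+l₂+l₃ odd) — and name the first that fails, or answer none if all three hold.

parity

Σmᵢ = 0  ✓
l₃∈[|l₁−l₂|,l₁+l₂]=[3,7], have l₃=4  ✓
Σlᵢ = 11 ⇒ odd  ✗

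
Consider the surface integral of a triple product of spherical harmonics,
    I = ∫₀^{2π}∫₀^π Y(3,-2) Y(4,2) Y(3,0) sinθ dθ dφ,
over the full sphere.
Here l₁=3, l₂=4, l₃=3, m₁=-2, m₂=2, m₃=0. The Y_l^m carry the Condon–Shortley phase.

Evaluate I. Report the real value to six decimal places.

m-sum 0 ✓  L=10 even ✓  1≤3≤7 ✓
Π(2lᵢ+1) = 7×9×7 = 441
triangle coeff Δ(3,4,3) = 1/34650
Σ_t [1,3]: t=1:−1/72 t=2:+1/16 t=3:−1/72 = 5/144
(3j)²=2/77 [(3 4 3; 0 0 0)], sign=-1
Σ_t [3,4]: t=3:−1/72 t=4:+1/96 = -1/288
(3j)²=1/462 [(3 4 3; -2 2 0)], sign=+1
⇒ 4πI² = 3/121
I = (-1)√(3/121/(4π)) = -0.04441841

-0.044418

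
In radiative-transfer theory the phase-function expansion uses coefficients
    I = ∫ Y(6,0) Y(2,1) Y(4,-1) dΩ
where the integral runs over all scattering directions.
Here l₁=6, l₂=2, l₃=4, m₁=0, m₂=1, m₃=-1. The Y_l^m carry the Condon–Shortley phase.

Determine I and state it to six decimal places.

0.174223

Checks pass: Σm=0; 12 even; l₃=4∈[4,8].
(2·6+1)(2·2+1)(2·4+1) = 585
Δ: 4! 8! 0! / 13! → 1/6435
sum: t=2:+1/2304 = 1/2304
3j²(6 2 4; 0 0 0) = Δ·Π!·Σ² = 5/143  (sign +1)
sum: t=3:−1/4320 = -1/4320
3j²(6 2 4; 0 1 -1) = Δ·Π!·Σ² = 8/429  (sign +1)
combine: 4πI² = 585·5/143·8/429 = 600/1573
take √, sign +1: I = 0.17422334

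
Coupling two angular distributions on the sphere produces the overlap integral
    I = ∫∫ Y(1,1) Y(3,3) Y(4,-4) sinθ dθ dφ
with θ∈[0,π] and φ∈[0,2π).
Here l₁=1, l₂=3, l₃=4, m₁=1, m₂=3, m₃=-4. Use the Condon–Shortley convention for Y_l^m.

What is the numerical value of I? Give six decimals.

m-sum 0 ✓  L=8 even ✓  2≤4≤4 ✓
Π(2lᵢ+1) = 3×7×9 = 189
triangle coeff Δ(1,3,4) = 1/252
Σ_t [0,0]: t=0:+1/36 = 1/36
(3j)²=4/63 [(1 3 4; 0 0 0)], sign=+1
Σ_t [0,0]: t=0:+1/1440 = 1/1440
(3j)²=1/9 [(1 3 4; 1 3 -4)], sign=+1
⇒ 4πI² = 4/3
I = (+1)√(4/3/(4π)) = 0.32573501

0.325735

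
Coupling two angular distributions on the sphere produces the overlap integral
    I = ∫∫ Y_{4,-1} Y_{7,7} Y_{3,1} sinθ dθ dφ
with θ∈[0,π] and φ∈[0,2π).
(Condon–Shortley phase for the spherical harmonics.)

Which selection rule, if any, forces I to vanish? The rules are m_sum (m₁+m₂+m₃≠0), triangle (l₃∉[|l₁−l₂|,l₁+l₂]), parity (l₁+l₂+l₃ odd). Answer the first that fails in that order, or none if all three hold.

m_sum

azimuthal sum: -1 + 7 + 1 = 7  ✗
3 ≤ 3 ≤ 11 (triangle on l)
L = 4 + 7 + 3 = 14 (even)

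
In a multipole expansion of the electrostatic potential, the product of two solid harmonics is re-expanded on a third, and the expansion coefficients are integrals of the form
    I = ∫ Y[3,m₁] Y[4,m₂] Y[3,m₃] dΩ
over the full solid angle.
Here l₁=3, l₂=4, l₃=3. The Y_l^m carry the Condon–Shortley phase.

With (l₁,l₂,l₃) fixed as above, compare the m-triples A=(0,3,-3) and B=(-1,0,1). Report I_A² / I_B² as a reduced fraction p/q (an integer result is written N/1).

Same 3,4,3: normalisation and zero-m 3j drop out of the ratio.
A: Δ: 4! 2! 4! / 11! → 1/34650; sum: t=3:−1/288 = -1/288; 3j²(3 4 3; 0 3 -3) = Δ·Π!·Σ² = 1/22  (sign -1)
B: Δ: 4! 2! 4! / 11! → 1/34650; sum: t=2:+1/32 t=3:−1/36 t=4:+1/1152 = 5/1152; 3j²(3 4 3; -1 0 1) = Δ·Π!·Σ² = 1/1386  (sign +1)
I_A²/I_B² = (1/22)/(1/1386) = 63/1

63/1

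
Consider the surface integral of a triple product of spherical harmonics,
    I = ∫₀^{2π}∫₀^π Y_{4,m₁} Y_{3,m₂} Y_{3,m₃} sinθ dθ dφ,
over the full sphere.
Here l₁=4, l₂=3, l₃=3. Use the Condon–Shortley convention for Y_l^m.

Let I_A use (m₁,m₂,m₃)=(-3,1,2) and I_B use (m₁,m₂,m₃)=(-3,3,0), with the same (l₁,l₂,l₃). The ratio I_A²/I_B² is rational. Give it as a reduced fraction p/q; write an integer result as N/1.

l's match ⇒ only the (l;m) 3-j factors differ between A and B.
A: triangle coeff Δ(4,3,3) = 1/34650; Σ_t [3,4]: t=3:−1/144 t=4:+1/288 = -1/288; (3j)²=1/99 [(4 3 3; -3 1 2)], sign=+1
B: triangle coeff Δ(4,3,3) = 1/34650; Σ_t [4,4]: t=4:+1/288 = 1/288; (3j)²=1/22 [(4 3 3; -3 3 0)], sign=-1
I_A²/I_B² = (1/99)/(1/22) = 2/9

2/9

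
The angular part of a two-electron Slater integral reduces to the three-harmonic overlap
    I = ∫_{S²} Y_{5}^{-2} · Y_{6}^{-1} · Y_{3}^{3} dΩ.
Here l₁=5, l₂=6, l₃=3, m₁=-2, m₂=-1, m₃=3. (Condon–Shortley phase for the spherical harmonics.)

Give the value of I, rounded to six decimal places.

0.145631

Rules hold: Σm=0, L=14 even, 1≤3≤11.
N = 11·13·7 = 1001
Δ = 8!·2!·4!/15! = 1/675675
Racah Σ t=3..5: t=3:−1/8640 t=4:+1/2304 t=5:−1/8640 = 7/34560
⇒ 3j(5 6 3; 0 0 0)² = 7/429, sgn -1
Racah Σ t=5..5: t=5:−1/34560 = -1/34560
⇒ 3j(5 6 3; -2 -1 3)² = 7/429, sgn -1
4πI² = N·(3j₀)²·(3jₘ)² = 343/1287
I = +1·√(0.266511/4π) = 0.14563067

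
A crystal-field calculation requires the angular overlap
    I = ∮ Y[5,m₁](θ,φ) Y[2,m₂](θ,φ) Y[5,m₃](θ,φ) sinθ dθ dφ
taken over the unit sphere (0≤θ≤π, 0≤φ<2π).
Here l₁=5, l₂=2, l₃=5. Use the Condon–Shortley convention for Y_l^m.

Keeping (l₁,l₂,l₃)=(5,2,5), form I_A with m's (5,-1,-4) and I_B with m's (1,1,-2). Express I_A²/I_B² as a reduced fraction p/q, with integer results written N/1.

45/14

Same 5,2,5: normalisation and zero-m 3j drop out of the ratio.
A: Δ: 2! 8! 2! / 13! → 1/38610; sum: t=0:+1/80640 = 1/80640; 3j²(5 2 5; 5 -1 -4) = Δ·Π!·Σ² = 9/286  (sign -1)
B: Δ: 2! 8! 2! / 13! → 1/38610; sum: t=1:−1/1440 t=2:+1/2880 = -1/2880; 3j²(5 2 5; 1 1 -2) = Δ·Π!·Σ² = 7/715  (sign +1)
I_A²/I_B² = (9/286)/(7/715) = 45/14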